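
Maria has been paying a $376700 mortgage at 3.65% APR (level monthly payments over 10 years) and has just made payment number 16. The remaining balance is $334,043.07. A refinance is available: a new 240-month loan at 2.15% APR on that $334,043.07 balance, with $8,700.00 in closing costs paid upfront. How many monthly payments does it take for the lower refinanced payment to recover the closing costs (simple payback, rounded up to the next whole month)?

Current payment = 376,700 × 3.65%/12 / (1 − (1+0.0030417)^−120) = $3,751.56.
Refinanced payment = 334,043.07 × 0.0017917 / (1 − (1+0.0017917)^−240) = $1,713.70.
Monthly savings = $3,751.56 − $1,713.70 = $2,037.86.
Break-even = $8,700.00 / $2,037.86 = 4.27 → 5 months.

5 months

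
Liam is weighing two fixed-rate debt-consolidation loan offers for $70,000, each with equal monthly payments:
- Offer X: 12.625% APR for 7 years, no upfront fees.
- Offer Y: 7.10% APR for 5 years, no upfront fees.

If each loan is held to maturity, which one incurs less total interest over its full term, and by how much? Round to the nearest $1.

Offer X: at 12.625% the monthly rate is 0.0105208, so the payment is 70,000 × 0.0105208 / (1 − 1.0105208^−84) = $1,259.21.
Total interest on Offer X = 84 × $1,259.21 − $70,000 = $35,773.64.
Offer Y: at 7.10% the monthly rate is 0.0059167, so the payment is 70,000 × 0.0059167 / (1 − 1.0059167^−60) = $1,389.39.
Total interest on Offer Y = 60 × $1,389.39 − $70,000 = $13,363.40.
Offer Y is lower by $22,410.24.

Offer Y by $22,410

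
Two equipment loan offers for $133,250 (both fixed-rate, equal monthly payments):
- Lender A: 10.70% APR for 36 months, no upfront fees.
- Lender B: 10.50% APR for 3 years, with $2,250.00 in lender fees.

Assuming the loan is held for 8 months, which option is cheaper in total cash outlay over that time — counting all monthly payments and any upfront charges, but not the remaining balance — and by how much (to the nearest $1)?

Lender A by $2,149

Lender A: monthly rate = 10.7%/12 = 0.0089167; payment = 133,250 × 0.0089167 / (1 − (1+0.0089167)^−36) = $4,343.53.
Lender B: at 10.50% the monthly rate is 0.0087500, so the payment is 133,250 × 0.0087500 / (1 − 1.0087500^−36) = $4,330.95.
Over 8 months: Lender A costs 8 × $4,343.53 = $34,748.24; Lender B costs 8 × $4,330.95 + $2,250.00 = $36,897.60.
Lender A is cheaper by $36,897.60 − $34,748.24 = $2,149.36.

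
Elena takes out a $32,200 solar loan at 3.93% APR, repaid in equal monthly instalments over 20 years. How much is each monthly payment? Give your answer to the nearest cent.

$193.94

Monthly rate = 3.93%/12 = 0.0032750; payment = 32,200 × 0.0032750 / (1 − (1+0.0032750)^−240) = $193.94.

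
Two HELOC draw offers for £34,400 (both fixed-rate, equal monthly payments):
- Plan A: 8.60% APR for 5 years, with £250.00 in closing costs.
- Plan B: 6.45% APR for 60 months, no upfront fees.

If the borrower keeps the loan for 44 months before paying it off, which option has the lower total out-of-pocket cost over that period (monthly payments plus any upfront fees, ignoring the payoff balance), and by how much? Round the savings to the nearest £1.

Plan B by £1,797

Plan A: at 8.60% the monthly rate is 0.0071667, so the payment is 34,400 × 0.0071667 / (1 − 1.0071667^−60) = £707.43.
Plan B: monthly rate = 6.45%/12 = 0.0053750; payment = 34,400 × 0.0053750 / (1 − (1+0.0053750)^−60) = £672.27.
Over 44 months: Plan A costs 44 × £707.43 + £250.00 = £31,376.92; Plan B costs 44 × £672.27 = £29,579.88.
Plan B is cheaper by £31,376.92 − £29,579.88 = £1,797.04.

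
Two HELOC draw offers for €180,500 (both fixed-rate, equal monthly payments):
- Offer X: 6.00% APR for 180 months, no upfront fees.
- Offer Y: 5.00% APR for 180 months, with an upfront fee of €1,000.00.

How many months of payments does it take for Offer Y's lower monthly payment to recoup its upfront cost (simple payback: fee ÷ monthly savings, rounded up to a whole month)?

Offer X: monthly rate = 6%/12 = 0.0050000; payment = 180,500 × 0.0050000 / (1 − (1+0.0050000)^−180) = €1,523.16.
Offer Y: monthly rate = 5%/12 = 0.0041667; payment = 180,500 × 0.0041667 / (1 − (1+0.0041667)^−180) = €1,427.38.
Monthly savings = €1,523.16 − €1,427.38 = €95.78.
Break-even = €1,000.00 / €95.78 = 10.44 → 11 months.

11 months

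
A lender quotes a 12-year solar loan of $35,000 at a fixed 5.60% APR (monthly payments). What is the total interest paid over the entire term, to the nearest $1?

Monthly rate = 5.6%/12 = 0.0046667; payment = 35,000 × 0.0046667 / (1 − (1+0.0046667)^−144) = $334.35.
Total paid = 144 × $334.35 = $48,146.40; interest = $48,146.40 − $35,000 = $13,146.40.

$13,146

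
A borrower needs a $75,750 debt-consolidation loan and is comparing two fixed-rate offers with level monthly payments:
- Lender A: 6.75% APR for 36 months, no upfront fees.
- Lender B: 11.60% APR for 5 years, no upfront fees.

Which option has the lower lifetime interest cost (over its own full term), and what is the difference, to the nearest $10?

Lender A: at 6.75% the monthly rate is 0.0056250, so the payment is 75,750 × 0.0056250 / (1 − 1.0056250^−36) = $2,330.29.
Total interest on Lender A = 36 × $2,330.29 − $75,750 = $8,140.44.
Lender B: monthly rate = 11.6%/12 = 0.0096667; payment = 75,750 × 0.0096667 / (1 − (1+0.0096667)^−60) = $1,669.75.
Total interest on Lender B = 60 × $1,669.75 − $75,750 = $24,435.00.
Lender A is lower by $16,294.56.

Lender A by $16,290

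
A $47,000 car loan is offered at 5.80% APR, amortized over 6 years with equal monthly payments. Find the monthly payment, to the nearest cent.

At 5.80% the monthly rate is 0.0048333, so the payment is 47,000 × 0.0048333 / (1 − 1.0048333^−72) = $774.50.

$774.50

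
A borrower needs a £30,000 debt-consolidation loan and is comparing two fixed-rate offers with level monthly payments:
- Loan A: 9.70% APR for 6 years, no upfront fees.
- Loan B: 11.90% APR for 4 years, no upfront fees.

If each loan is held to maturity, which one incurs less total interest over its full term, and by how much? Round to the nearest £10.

Loan A: monthly rate = 9.7%/12 = 0.0080833; payment = 30,000 × 0.0080833 / (1 − (1+0.0080833)^−72) = £551.25.
Total interest on Loan A = 72 × £551.25 − £30,000 = £9,690.00.
Loan B: at 11.90% the monthly rate is 0.0099167, so the payment is 30,000 × 0.0099167 / (1 − 1.0099167^−48) = £788.54.
Total interest on Loan B = 48 × £788.54 − £30,000 = £7,849.92.
Loan B is lower by £1,840.08.

Loan B by £1,840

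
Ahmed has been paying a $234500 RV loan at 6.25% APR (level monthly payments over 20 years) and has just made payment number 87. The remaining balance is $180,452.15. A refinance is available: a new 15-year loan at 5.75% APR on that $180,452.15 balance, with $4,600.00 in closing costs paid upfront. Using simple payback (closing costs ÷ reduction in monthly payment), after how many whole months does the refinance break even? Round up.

22 months

Current payment = 234,500 × 6.25%/12 / (1 − (1+0.0052083)^−240) = $1,714.03.
Refinanced payment = 180,452.15 × 0.0047917 / (1 − (1+0.0047917)^−180) = $1,498.49.
Monthly savings = $1,714.03 − $1,498.49 = $215.54.
Break-even = $4,600.00 / $215.54 = 21.34 → 22 months.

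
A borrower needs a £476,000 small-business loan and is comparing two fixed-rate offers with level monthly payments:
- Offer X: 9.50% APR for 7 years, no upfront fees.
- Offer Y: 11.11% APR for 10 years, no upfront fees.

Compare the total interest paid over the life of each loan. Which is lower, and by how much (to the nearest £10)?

Offer X: at 9.50% the monthly rate is 0.0079167, so the payment is 476,000 × 0.0079167 / (1 − 1.0079167^−84) = £7,779.74.
Total interest on Offer X = 84 × £7,779.74 − £476,000 = £177,498.16.
Offer Y: at 11.11% the monthly rate is 0.0092583, so the payment is 476,000 × 0.0092583 / (1 − 1.0092583^−120) = £6,586.57.
Total interest on Offer Y = 120 × £6,586.57 − £476,000 = £314,388.40.
Offer X is lower by £136,890.24.

Offer X by £136,890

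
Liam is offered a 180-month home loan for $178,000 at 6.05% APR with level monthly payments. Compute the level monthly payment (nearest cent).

At 6.05% the monthly rate is 0.0050417, so the payment is 178,000 × 0.0050417 / (1 − 1.0050417^−180) = $1,506.88.

$1,506.88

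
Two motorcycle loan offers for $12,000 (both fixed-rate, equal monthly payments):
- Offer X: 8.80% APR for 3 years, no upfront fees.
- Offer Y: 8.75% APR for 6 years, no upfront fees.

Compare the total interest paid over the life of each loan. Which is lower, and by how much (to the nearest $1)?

Offer X by $1,770

Offer X: monthly rate = 8.8%/12 = 0.0073333; payment = 12,000 × 0.0073333 / (1 − (1+0.0073333)^−36) = $380.48.
Total interest on Offer X = 36 × $380.48 − $12,000 = $1,697.28.
Offer Y: monthly rate = 8.75%/12 = 0.0072917; payment = 12,000 × 0.0072917 / (1 − (1+0.0072917)^−72) = $214.82.
Total interest on Offer Y = 72 × $214.82 − $12,000 = $3,467.04.
Offer X is lower by $1,769.76.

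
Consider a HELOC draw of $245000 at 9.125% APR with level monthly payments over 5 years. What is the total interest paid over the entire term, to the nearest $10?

At 9.125% the monthly rate is 0.0076042, so the payment is 245,000 × 0.0076042 / (1 − 1.0076042^−60) = $5,100.67.
Total paid = 60 × $5,100.67 = $306,040.20; interest = $306,040.20 − $245,000 = $61,040.20.

$61,040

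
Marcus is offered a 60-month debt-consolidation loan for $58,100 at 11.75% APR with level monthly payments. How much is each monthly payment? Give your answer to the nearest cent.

$1,285.07

At 11.75% the monthly rate is 0.0097917, so the payment is 58,100 × 0.0097917 / (1 − 1.0097917^−60) = $1,285.07.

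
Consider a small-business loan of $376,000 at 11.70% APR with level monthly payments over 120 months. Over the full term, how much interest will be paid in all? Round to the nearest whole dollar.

Monthly rate = 11.7%/12 = 0.0097500; payment = 376,000 × 0.0097500 / (1 − (1+0.0097500)^−120) = $5,329.50.
Total paid = 120 × $5,329.50 = $639,540.00; interest = $639,540.00 − $376,000 = $263,540.00.

$263,540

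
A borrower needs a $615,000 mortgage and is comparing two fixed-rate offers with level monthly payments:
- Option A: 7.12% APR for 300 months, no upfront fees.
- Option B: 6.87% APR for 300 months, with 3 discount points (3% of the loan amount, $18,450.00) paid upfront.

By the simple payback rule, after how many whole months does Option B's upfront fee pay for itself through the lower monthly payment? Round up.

Option A: at 7.12% the monthly rate is 0.0059333, so the payment is 615,000 × 0.0059333 / (1 − 1.0059333^−300) = $4,393.88.
Option B: at 6.87% the monthly rate is 0.0057250, so the payment is 615,000 × 0.0057250 / (1 − 1.0057250^−300) = $4,295.82.
Monthly savings = $4,393.88 − $4,295.82 = $98.06.
Break-even = $18,450.00 / $98.06 = 188.15 → 189 months.

189 months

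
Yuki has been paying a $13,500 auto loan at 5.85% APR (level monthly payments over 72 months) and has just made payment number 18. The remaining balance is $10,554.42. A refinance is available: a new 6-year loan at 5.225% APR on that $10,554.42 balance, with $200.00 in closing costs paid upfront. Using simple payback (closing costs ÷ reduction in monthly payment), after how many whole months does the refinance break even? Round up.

Current payment = 13,500 × 5.85%/12 / (1 − (1+0.0048750)^−72) = $222.78.
Refinanced payment = 10,554.42 × 0.0043542 / (1 − (1+0.0043542)^−72) = $171.08.
Monthly savings = $222.78 − $171.08 = $51.70.
Break-even = $200.00 / $51.70 = 3.87 → 4 months.

4 months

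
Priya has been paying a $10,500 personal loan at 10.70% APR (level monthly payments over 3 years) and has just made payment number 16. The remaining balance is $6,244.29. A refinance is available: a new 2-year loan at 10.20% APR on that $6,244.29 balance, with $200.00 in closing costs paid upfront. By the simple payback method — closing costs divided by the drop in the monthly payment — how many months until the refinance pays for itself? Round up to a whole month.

Current payment = 10,500 × 10.7%/12 / (1 − (1+0.0089167)^−36) = $342.27.
Refinanced payment = 6,244.29 × 0.0085000 / (1 − (1+0.0085000)^−24) = $288.72.
Monthly savings = $342.27 − $288.72 = $53.55.
Break-even = $200.00 / $53.55 = 3.73 → 4 months.

4 months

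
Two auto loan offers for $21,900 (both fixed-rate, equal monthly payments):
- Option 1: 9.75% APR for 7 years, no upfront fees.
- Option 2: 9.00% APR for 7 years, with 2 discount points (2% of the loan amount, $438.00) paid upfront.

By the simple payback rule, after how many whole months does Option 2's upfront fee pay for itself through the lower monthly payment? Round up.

Option 1: monthly rate = 9.75%/12 = 0.0081250; payment = 21,900 × 0.0081250 / (1 − (1+0.0081250)^−84) = $360.74.
Option 2: monthly rate = 9%/12 = 0.0075000; payment = 21,900 × 0.0075000 / (1 − (1+0.0075000)^−84) = $352.35.
Monthly savings = $360.74 − $352.35 = $8.39.
Break-even = $438.00 / $8.39 = 52.21 → 53 months.

53 months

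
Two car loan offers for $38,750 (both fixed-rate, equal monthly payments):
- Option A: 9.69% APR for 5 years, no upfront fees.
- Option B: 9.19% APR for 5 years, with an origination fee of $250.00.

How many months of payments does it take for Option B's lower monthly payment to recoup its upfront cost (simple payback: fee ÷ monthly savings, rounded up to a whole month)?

Option A: monthly rate = 9.69%/12 = 0.0080750; payment = 38,750 × 0.0080750 / (1 − (1+0.0080750)^−60) = $817.42.
Option B: at 9.19% the monthly rate is 0.0076583, so the payment is 38,750 × 0.0076583 / (1 − 1.0076583^−60) = $807.96.
Monthly savings = $817.42 − $807.96 = $9.46.
Break-even = $250.00 / $9.46 = 26.43 → 27 months.

27 months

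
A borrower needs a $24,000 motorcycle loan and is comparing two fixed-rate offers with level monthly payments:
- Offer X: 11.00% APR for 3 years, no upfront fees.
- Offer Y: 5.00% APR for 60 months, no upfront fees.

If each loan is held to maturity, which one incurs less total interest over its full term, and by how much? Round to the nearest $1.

Offer Y by $1,112

Offer X: monthly rate = 11%/12 = 0.0091667; payment = 24,000 × 0.0091667 / (1 − (1+0.0091667)^−36) = $785.73.
Total interest on Offer X = 36 × $785.73 − $24,000 = $4,286.28.
Offer Y: monthly rate = 5%/12 = 0.0041667; payment = 24,000 × 0.0041667 / (1 − (1+0.0041667)^−60) = $452.91.
Total interest on Offer Y = 60 × $452.91 − $24,000 = $3,174.60.
Offer Y is lower by $1,111.68.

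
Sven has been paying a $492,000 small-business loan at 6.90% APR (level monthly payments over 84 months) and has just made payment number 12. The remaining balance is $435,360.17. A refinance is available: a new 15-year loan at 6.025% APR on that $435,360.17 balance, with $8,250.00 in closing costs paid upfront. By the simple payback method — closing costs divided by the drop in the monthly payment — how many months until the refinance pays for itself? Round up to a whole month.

Current payment = 492,000 × 6.9%/12 / (1 − (1+0.0057500)^−84) = $7,401.57.
Refinanced payment = 435,360.17 × 0.0050208 / (1 − (1+0.0050208)^−180) = $3,679.70.
Monthly savings = $7,401.57 − $3,679.70 = $3,721.87.
Break-even = $8,250.00 / $3,721.87 = 2.22 → 3 months.

3 months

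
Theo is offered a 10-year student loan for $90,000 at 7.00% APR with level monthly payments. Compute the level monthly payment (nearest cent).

$1,044.98

Monthly rate = 7%/12 = 0.0058333; payment = 90,000 × 0.0058333 / (1 − (1+0.0058333)^−120) = $1,044.98.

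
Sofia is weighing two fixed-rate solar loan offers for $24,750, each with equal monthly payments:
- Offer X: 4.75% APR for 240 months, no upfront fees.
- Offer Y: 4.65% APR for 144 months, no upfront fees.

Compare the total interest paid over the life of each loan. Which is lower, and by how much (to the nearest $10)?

Offer Y by $6,040

Offer X: at 4.75% the monthly rate is 0.0039583, so the payment is 24,750 × 0.0039583 / (1 − 1.0039583^−240) = $159.94.
Total interest on Offer X = 240 × $159.94 − $24,750 = $13,635.60.
Offer Y: monthly rate = 4.65%/12 = 0.0038750; payment = 24,750 × 0.0038750 / (1 − (1+0.0038750)^−144) = $224.59.
Total interest on Offer Y = 144 × $224.59 − $24,750 = $7,590.96.
Offer Y is lower by $6,044.64.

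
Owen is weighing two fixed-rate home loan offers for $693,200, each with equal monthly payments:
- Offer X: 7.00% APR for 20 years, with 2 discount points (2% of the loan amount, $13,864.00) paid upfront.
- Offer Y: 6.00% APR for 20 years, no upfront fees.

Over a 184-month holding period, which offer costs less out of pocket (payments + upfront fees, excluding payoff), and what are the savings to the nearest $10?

Offer X: at 7.00% the monthly rate is 0.0058333, so the payment is 693,200 × 0.0058333 / (1 − 1.0058333^−240) = $5,374.37.
Offer Y: at 6.00% the monthly rate is 0.0050000, so the payment is 693,200 × 0.0050000 / (1 − 1.0050000^−240) = $4,966.30.
Over 184 months: Offer X costs 184 × $5,374.37 + $13,864.00 = $1,002,748.08; Offer Y costs 184 × $4,966.30 = $913,799.20.
Offer Y is cheaper by $1,002,748.08 − $913,799.20 = $88,948.88.

Offer Y by $88,950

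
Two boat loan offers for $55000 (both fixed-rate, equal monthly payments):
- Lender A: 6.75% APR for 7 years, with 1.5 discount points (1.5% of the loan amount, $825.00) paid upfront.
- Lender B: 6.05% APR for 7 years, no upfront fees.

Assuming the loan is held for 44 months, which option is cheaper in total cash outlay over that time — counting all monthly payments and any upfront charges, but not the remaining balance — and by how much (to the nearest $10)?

Lender B by $1,640

Lender A: monthly rate = 6.75%/12 = 0.0056250; payment = 55,000 × 0.0056250 / (1 − (1+0.0056250)^−84) = $823.39.
Lender B: at 6.05% the monthly rate is 0.0050417, so the payment is 55,000 × 0.0050417 / (1 − 1.0050417^−84) = $804.79.
Over 44 months: Lender A costs 44 × $823.39 + $825.00 = $37,054.16; Lender B costs 44 × $804.79 = $35,410.76.
Lender B is cheaper by $37,054.16 − $35,410.76 = $1,643.40.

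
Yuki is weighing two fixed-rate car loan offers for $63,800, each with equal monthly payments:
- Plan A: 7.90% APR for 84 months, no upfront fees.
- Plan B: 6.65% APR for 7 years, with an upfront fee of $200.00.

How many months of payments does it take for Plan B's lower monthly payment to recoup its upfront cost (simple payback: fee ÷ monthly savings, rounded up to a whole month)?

Plan A: at 7.90% the monthly rate is 0.0065833, so the payment is 63,800 × 0.0065833 / (1 − 1.0065833^−84) = $991.22.
Plan B: at 6.65% the monthly rate is 0.0055417, so the payment is 63,800 × 0.0055417 / (1 − 1.0055417^−84) = $952.03.
Monthly savings = $991.22 − $952.03 = $39.19.
Break-even = $200.00 / $39.19 = 5.10 → 6 months.

6 months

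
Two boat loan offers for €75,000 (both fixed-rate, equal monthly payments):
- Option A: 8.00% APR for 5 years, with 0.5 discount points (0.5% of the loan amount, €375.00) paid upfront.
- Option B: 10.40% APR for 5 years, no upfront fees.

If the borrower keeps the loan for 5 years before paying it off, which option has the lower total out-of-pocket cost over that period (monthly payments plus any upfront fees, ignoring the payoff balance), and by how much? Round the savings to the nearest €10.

Option A: monthly rate = 8%/12 = 0.0066667; payment = 75,000 × 0.0066667 / (1 − (1+0.0066667)^−60) = €1,520.73.
Option B: at 10.40% the monthly rate is 0.0086667, so the payment is 75,000 × 0.0086667 / (1 − 1.0086667^−60) = €1,608.33.
Over 60 months: Option A costs 60 × €1,520.73 + €375.00 = €91,618.80; Option B costs 60 × €1,608.33 = €96,499.80.
Option A is cheaper by €96,499.80 − €91,618.80 = €4,881.00.

Option A by €4,880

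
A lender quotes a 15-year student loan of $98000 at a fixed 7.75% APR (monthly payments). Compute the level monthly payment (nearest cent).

Monthly rate = 7.75%/12 = 0.0064583; payment = 98,000 × 0.0064583 / (1 − (1+0.0064583)^−180) = $922.45.

$922.45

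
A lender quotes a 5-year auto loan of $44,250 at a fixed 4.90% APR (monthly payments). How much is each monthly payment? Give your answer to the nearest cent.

Monthly rate = 4.9%/12 = 0.0040833; payment = 44,250 × 0.0040833 / (1 − (1+0.0040833)^−60) = $833.03.

$833.03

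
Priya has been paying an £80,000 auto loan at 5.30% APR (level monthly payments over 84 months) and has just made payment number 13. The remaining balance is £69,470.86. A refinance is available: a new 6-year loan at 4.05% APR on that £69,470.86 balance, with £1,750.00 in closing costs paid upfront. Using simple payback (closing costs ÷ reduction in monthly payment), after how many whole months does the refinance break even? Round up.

Current payment = 80,000 × 5.3%/12 / (1 − (1+0.0044167)^−84) = £1,142.02.
Refinanced payment = 69,470.86 × 0.0033750 / (1 − (1+0.0033750)^−72) = £1,088.47.
Monthly savings = £1,142.02 − £1,088.47 = £53.55.
Break-even = £1,750.00 / £53.55 = 32.68 → 33 months.

33 months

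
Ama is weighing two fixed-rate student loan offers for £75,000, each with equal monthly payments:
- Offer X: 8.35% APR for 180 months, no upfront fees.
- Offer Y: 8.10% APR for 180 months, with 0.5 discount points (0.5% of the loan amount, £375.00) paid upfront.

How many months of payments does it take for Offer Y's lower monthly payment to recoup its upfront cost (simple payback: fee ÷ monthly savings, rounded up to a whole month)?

35 months

Offer X: monthly rate = 8.35%/12 = 0.0069583; payment = 75,000 × 0.0069583 / (1 − (1+0.0069583)^−180) = £731.98.
Offer Y: monthly rate = 8.1%/12 = 0.0067500; payment = 75,000 × 0.0067500 / (1 − (1+0.0067500)^−180) = £721.08.
Monthly savings = £731.98 − £721.08 = £10.90.
Break-even = £375.00 / £10.90 = 34.40 → 35 months.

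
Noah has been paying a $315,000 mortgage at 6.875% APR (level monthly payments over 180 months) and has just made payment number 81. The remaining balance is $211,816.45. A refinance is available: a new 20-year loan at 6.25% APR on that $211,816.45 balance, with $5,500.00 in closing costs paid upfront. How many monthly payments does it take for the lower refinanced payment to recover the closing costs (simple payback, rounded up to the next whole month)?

5 months

Current payment = 315,000 × 6.875%/12 / (1 − (1+0.0057292)^−180) = $2,809.34.
Refinanced payment = 211,816.45 × 0.0052083 / (1 − (1+0.0052083)^−240) = $1,548.23.
Monthly savings = $2,809.34 − $1,548.23 = $1,261.11.
Break-even = $5,500.00 / $1,261.11 = 4.36 → 5 months.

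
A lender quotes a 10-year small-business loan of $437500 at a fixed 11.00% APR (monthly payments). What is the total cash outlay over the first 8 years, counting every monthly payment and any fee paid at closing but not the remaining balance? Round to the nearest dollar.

$578,550

At 11.00% the monthly rate is 0.0091667, so the payment is 437,500 × 0.0091667 / (1 − 1.0091667^−120) = $6,026.56.
Total outlay = 96 × $6,026.56 = $578,549.76.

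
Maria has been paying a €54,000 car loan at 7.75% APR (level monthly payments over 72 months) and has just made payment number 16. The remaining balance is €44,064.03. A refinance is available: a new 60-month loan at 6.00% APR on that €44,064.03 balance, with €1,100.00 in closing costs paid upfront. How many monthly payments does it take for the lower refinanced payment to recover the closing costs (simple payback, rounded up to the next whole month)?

Current payment = 54,000 × 7.75%/12 / (1 − (1+0.0064583)^−72) = €940.22.
Refinanced payment = 44,064.03 × 0.0050000 / (1 − (1+0.0050000)^−60) = €851.88.
Monthly savings = €940.22 − €851.88 = €88.34.
Break-even = €1,100.00 / €88.34 = 12.45 → 13 months.

13 months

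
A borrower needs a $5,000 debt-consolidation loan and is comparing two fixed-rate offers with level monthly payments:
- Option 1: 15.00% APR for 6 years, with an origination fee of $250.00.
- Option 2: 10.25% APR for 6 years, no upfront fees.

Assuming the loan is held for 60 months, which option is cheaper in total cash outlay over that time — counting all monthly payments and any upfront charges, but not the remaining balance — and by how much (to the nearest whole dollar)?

Option 1: at 15.00% the monthly rate is 0.0125000, so the payment is 5,000 × 0.0125000 / (1 − 1.0125000^−72) = $105.73.
Option 2: at 10.25% the monthly rate is 0.0085417, so the payment is 5,000 × 0.0085417 / (1 − 1.0085417^−72) = $93.26.
Over 60 months: Option 1 costs 60 × $105.73 + $250.00 = $6,593.80; Option 2 costs 60 × $93.26 = $5,595.60.
Option 2 is cheaper by $6,593.80 − $5,595.60 = $998.20.

Option 2 by $998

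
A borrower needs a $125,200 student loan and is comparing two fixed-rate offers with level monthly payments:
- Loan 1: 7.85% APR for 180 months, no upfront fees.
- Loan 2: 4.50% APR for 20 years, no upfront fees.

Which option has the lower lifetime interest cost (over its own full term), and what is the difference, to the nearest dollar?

Loan 1: at 7.85% the monthly rate is 0.0065417, so the payment is 125,200 × 0.0065417 / (1 − 1.0065417^−180) = $1,185.66.
Total interest on Loan 1 = 180 × $1,185.66 − $125,200 = $88,218.80.
Loan 2: at 4.50% the monthly rate is 0.0037500, so the payment is 125,200 × 0.0037500 / (1 − 1.0037500^−240) = $792.08.
Total interest on Loan 2 = 240 × $792.08 − $125,200 = $64,899.20.
Loan 2 is lower by $23,319.60.

Loan 2 by $23,320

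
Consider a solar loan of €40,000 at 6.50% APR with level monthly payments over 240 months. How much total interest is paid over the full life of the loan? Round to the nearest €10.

Monthly rate = 6.5%/12 = 0.0054167; payment = 40,000 × 0.0054167 / (1 − (1+0.0054167)^−240) = €298.23.
Total paid = 240 × €298.23 = €71,575.20; interest = €71,575.20 − €40,000 = €31,575.20.

€31,580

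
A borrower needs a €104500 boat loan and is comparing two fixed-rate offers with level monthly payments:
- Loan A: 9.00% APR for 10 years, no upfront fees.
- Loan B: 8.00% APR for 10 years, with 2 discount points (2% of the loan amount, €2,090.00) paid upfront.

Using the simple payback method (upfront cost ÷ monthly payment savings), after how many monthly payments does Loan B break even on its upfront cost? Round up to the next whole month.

38 months

Loan A: at 9.00% the monthly rate is 0.0075000, so the payment is 104,500 × 0.0075000 / (1 − 1.0075000^−120) = €1,323.76.
Loan B: at 8.00% the monthly rate is 0.0066667, so the payment is 104,500 × 0.0066667 / (1 − 1.0066667^−120) = €1,267.87.
Monthly savings = €1,323.76 − €1,267.87 = €55.89.
Break-even = €2,090.00 / €55.89 = 37.39 → 38 months.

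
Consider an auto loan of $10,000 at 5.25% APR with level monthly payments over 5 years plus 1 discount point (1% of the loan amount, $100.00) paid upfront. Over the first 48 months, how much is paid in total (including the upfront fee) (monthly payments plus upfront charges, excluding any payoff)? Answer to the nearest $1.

At 5.25% the monthly rate is 0.0043750, so the payment is 10,000 × 0.0043750 / (1 − 1.0043750^−60) = $189.86.
Total outlay = 48 × $189.86 + $100.00 = $9,213.28.

$9,213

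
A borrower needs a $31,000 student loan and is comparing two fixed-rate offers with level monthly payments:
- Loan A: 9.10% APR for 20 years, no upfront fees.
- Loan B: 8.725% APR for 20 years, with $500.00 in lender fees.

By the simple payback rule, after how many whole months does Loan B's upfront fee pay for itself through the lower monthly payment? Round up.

68 months

Loan A: monthly rate = 9.1%/12 = 0.0075833; payment = 31,000 × 0.0075833 / (1 − (1+0.0075833)^−240) = $280.91.
Loan B: monthly rate = 8.725%/12 = 0.0072708; payment = 31,000 × 0.0072708 / (1 − (1+0.0072708)^−240) = $273.46.
Monthly savings = $280.91 − $273.46 = $7.45.
Break-even = $500.00 / $7.45 = 67.11 → 68 months.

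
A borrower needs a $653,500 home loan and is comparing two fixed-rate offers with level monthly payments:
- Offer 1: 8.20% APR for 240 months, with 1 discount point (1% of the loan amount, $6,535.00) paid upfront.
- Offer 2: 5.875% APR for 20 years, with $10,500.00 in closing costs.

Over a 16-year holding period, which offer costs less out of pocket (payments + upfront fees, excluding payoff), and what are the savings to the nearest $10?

Offer 2 by $171,310

Offer 1: at 8.20% the monthly rate is 0.0068333, so the payment is 653,500 × 0.0068333 / (1 − 1.0068333^−240) = $5,547.76.
Offer 2: at 5.875% the monthly rate is 0.0048958, so the payment is 653,500 × 0.0048958 / (1 − 1.0048958^−240) = $4,634.87.
Over 192 months: Offer 1 costs 192 × $5,547.76 + $6,535.00 = $1,071,704.92; Offer 2 costs 192 × $4,634.87 + $10,500.00 = $900,395.04.
Offer 2 is cheaper by $1,071,704.92 − $900,395.04 = $171,309.88.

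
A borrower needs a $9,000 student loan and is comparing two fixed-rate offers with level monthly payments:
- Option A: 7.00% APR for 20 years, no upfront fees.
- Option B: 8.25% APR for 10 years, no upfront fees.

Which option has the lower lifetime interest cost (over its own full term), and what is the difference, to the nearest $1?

Option A: at 7.00% the monthly rate is 0.0058333, so the payment is 9,000 × 0.0058333 / (1 − 1.0058333^−240) = $69.78.
Total interest on Option A = 240 × $69.78 − $9,000 = $7,747.20.
Option B: monthly rate = 8.25%/12 = 0.0068750; payment = 9,000 × 0.0068750 / (1 − (1+0.0068750)^−120) = $110.39.
Total interest on Option B = 120 × $110.39 − $9,000 = $4,246.80.
Option B is lower by $3,500.40.

Option B by $3,500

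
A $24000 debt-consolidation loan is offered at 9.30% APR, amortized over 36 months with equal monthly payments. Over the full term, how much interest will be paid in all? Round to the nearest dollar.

$3,596

Monthly rate = 9.3%/12 = 0.0077500; payment = 24,000 × 0.0077500 / (1 − (1+0.0077500)^−36) = $766.55.
Total paid = 36 × $766.55 = $27,595.80; interest = $27,595.80 − $24,000 = $3,595.80.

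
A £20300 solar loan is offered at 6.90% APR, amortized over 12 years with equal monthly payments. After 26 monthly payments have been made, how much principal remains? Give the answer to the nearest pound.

With monthly rate i = 6.9%/12 = 0.0057500, the balance after k of n payments is P · [(1+i)^n − (1+i)^k] / [(1+i)^n − 1].
(1+0.0057500)^144 = 2.28331557 and (1+0.0057500)^26 = 1.16075636, so the balance is 20,300 × (2.28331557 − 1.16075636) / (2.28331557 − 1) = £17,757.09.

£17,757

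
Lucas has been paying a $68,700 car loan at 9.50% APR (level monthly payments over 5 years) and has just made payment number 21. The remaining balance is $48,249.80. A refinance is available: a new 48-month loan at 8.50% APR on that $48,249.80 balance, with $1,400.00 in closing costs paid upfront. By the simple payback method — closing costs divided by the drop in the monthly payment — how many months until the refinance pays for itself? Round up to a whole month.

Current payment = 68,700 × 9.5%/12 / (1 − (1+0.0079167)^−60) = $1,442.83.
Refinanced payment = 48,249.80 × 0.0070833 / (1 − (1+0.0070833)^−48) = $1,189.28.
Monthly savings = $1,442.83 − $1,189.28 = $253.55.
Break-even = $1,400.00 / $253.55 = 5.52 → 6 months.

6 months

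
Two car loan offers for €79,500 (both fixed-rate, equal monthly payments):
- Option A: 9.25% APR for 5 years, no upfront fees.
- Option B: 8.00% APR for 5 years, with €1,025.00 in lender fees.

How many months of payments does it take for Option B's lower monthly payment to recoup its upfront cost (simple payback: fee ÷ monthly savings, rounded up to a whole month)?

22 months

Option A: at 9.25% the monthly rate is 0.0077083, so the payment is 79,500 × 0.0077083 / (1 − 1.0077083^−60) = €1,659.95.
Option B: monthly rate = 8%/12 = 0.0066667; payment = 79,500 × 0.0066667 / (1 − (1+0.0066667)^−60) = €1,611.97.
Monthly savings = €1,659.95 − €1,611.97 = €47.98.
Break-even = €1,025.00 / €47.98 = 21.36 → 22 months.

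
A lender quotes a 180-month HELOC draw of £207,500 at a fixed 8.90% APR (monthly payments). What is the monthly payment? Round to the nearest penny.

£2,092.28

At 8.90% the monthly rate is 0.0074167, so the payment is 207,500 × 0.0074167 / (1 − 1.0074167^−180) = £2,092.28.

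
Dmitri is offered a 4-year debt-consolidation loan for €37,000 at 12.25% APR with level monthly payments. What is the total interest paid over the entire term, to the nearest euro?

€9,987

Monthly rate = 12.25%/12 = 0.0102083; payment = 37,000 × 0.0102083 / (1 − (1+0.0102083)^−48) = €978.90.
Total paid = 48 × €978.90 = €46,987.20; interest = €46,987.20 − €37,000 = €9,987.20.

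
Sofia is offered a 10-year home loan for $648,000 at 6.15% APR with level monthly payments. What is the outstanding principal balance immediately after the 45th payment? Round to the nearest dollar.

With monthly rate i = 6.15%/12 = 0.0051250, the balance after k of n payments is P · [(1+i)^n − (1+i)^k] / [(1+i)^n − 1].
(1+0.0051250)^120 = 1.84675386 and (1+0.0051250)^45 = 1.25864536, so the balance is 648,000 × (1.84675386 − 1.25864536) / (1.84675386 − 1) = $450,065.03.

$450,065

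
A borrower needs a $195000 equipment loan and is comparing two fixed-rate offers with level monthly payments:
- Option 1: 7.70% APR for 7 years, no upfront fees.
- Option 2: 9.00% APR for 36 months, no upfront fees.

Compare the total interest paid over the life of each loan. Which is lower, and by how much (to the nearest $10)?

Option 2 by $29,630

Option 1: at 7.70% the monthly rate is 0.0064167, so the payment is 195,000 × 0.0064167 / (1 − 1.0064167^−84) = $3,010.25.
Total interest on Option 1 = 84 × $3,010.25 − $195,000 = $57,861.00.
Option 2: monthly rate = 9%/12 = 0.0075000; payment = 195,000 × 0.0075000 / (1 − (1+0.0075000)^−36) = $6,200.95.
Total interest on Option 2 = 36 × $6,200.95 − $195,000 = $28,234.20.
Option 2 is lower by $29,626.80.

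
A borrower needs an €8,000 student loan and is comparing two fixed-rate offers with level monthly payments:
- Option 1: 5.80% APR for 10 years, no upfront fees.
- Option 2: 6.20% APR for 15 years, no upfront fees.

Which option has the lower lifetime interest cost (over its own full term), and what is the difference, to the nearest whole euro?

Option 1 by €1,746

Option 1: at 5.80% the monthly rate is 0.0048333, so the payment is 8,000 × 0.0048333 / (1 − 1.0048333^−120) = €88.02.
Total interest on Option 1 = 120 × €88.02 − €8,000 = €2,562.40.
Option 2: monthly rate = 6.2%/12 = 0.0051667; payment = 8,000 × 0.0051667 / (1 − (1+0.0051667)^−180) = €68.38.
Total interest on Option 2 = 180 × €68.38 − €8,000 = €4,308.40.
Option 1 is lower by €1,746.00.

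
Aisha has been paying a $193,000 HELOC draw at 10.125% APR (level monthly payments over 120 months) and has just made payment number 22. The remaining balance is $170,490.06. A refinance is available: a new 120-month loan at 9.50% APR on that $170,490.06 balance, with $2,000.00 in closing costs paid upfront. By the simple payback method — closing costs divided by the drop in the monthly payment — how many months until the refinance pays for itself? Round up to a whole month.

6 months

Current payment = 193,000 × 10.125%/12 / (1 − (1+0.0084375)^−120) = $2,563.89.
Refinanced payment = 170,490.06 × 0.0079167 / (1 − (1+0.0079167)^−120) = $2,206.10.
Monthly savings = $2,563.89 − $2,206.10 = $357.79.
Break-even = $2,000.00 / $357.79 = 5.59 → 6 months.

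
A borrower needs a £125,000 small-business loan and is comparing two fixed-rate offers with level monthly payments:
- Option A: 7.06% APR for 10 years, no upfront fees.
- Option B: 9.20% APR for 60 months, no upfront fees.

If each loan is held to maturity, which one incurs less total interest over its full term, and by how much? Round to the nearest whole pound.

Option B by £18,210

Option A: monthly rate = 7.06%/12 = 0.0058833; payment = 125,000 × 0.0058833 / (1 − (1+0.0058833)^−120) = £1,455.22.
Total interest on Option A = 120 × £1,455.22 − £125,000 = £49,626.40.
Option B: monthly rate = 9.2%/12 = 0.0076667; payment = 125,000 × 0.0076667 / (1 − (1+0.0076667)^−60) = £2,606.94.
Total interest on Option B = 60 × £2,606.94 − £125,000 = £31,416.40.
Option B is lower by £18,210.00.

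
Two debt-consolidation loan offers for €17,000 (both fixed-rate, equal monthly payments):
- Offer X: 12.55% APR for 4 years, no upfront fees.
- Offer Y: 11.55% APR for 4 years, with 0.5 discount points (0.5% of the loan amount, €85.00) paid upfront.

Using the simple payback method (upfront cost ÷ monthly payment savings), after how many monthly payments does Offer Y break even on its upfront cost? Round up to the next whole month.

11 months

Offer X: at 12.55% the monthly rate is 0.0104583, so the payment is 17,000 × 0.0104583 / (1 − 1.0104583^−48) = €452.28.
Offer Y: at 11.55% the monthly rate is 0.0096250, so the payment is 17,000 × 0.0096250 / (1 − 1.0096250^−48) = €443.93.
Monthly savings = €452.28 − €443.93 = €8.35.
Break-even = €85.00 / €8.35 = 10.18 → 11 months.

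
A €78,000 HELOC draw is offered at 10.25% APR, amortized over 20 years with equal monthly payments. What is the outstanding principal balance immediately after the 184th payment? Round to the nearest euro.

€33,967

With monthly rate i = 10.25%/12 = 0.0085417, the balance after k of n payments is P · [(1+i)^n − (1+i)^k] / [(1+i)^n − 1].
(1+0.0085417)^240 = 7.70056983 and (1+0.0085417)^184 = 4.78263821, so the balance is 78,000 × (7.70056983 − 4.78263821) / (7.70056983 − 1) = €33,967.06.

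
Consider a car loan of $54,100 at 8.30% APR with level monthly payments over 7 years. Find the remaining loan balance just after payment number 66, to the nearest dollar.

With monthly rate i = 8.3%/12 = 0.0069167, the balance after k of n payments is P · [(1+i)^n − (1+i)^k] / [(1+i)^n − 1].
(1+0.0069167)^84 = 1.78425315 and (1+0.0069167)^66 = 1.57606071, so the balance is 54,100 × (1.78425315 − 1.57606071) / (1.78425315 − 1) = $14,361.70.

$14,362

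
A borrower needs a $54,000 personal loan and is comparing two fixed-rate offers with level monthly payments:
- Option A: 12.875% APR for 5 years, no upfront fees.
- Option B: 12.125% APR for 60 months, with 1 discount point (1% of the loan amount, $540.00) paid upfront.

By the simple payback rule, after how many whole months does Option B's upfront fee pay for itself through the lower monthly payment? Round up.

Option A: at 12.875% the monthly rate is 0.0107292, so the payment is 54,000 × 0.0107292 / (1 − 1.0107292^−60) = $1,225.21.
Option B: at 12.125% the monthly rate is 0.0101042, so the payment is 54,000 × 0.0101042 / (1 − 1.0101042^−60) = $1,204.61.
Monthly savings = $1,225.21 − $1,204.61 = $20.60.
Break-even = $540.00 / $20.60 = 26.21 → 27 months.

27 months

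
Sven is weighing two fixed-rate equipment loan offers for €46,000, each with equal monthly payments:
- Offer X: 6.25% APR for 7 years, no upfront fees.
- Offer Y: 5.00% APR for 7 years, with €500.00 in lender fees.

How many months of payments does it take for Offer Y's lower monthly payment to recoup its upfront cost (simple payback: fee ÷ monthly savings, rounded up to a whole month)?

Offer X: monthly rate = 6.25%/12 = 0.0052083; payment = 46,000 × 0.0052083 / (1 − (1+0.0052083)^−84) = €677.52.
Offer Y: at 5.00% the monthly rate is 0.0041667, so the payment is 46,000 × 0.0041667 / (1 − 1.0041667^−84) = €650.16.
Monthly savings = €677.52 − €650.16 = €27.36.
Break-even = €500.00 / €27.36 = 18.27 → 19 months.

19 months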